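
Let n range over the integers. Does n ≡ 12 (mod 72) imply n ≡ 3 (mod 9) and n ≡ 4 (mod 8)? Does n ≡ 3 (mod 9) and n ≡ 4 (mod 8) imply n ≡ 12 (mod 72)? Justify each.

[⇒] Suppose n ≡ 12 (mod 72); write n = 72j + 12. Since 9 ∣ 72, reducing mod 9 gives n ≡ 12 ≡ 3 (mod 9); since 8 ∣ 72, reducing mod 8 gives n ≡ 12 ≡ 4 (mod 8).

[⇐] Conversely, if n ≡ 3 (mod 9) and n ≡ 4 (mod 8), then by the Chinese remainder theorem n ≡ 12 (mod 72). This is exactly n ≡ 12 (mod 72).

Both directions hold.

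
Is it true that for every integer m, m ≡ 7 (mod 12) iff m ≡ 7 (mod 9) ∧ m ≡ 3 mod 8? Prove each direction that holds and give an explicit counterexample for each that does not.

(⟹) This fails: m = 67 gives 67 ≡ 7 (mod 12) but 67 ≡ 4 (mod 9), so the conjunction on the right does not hold.

(⟸) Conversely, if m ≡ 7 (mod 9) and m ≡ 3 (mod 8), then by the Chinese remainder theorem m ≡ 43 (mod 72). Since 43 ≡ 7 (mod 12) and 12 ∣ 72, we get m ≡ 7 (mod 12).

(⇒) fails; (⇐) holds.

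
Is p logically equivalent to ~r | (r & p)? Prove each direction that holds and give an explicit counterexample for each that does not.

(⇒) holds; (⇐) fails.

(⟹) Assume the antecedent. If r is true, the antecedent forces (r = T, p = T), and ~r | (r & p) holds there. If r is false, ~r | (r & p) reduces to true regardless of the other variables. Either way ~r | (r & p) holds.

(⟸) This fails. Under r = F, p = F, the left side is false but the right side is true.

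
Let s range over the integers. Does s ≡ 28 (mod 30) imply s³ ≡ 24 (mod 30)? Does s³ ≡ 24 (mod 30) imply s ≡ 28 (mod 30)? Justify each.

Both directions fail.

[⇒] This fails: take s = 28. Then 28 ≡ 28 (mod 30), but 28³ = 21952 ≡ 22 (mod 30), not 24.

[⇐] This fails: take s = 24. Then 24³ = 13824 ≡ 24 (mod 30), yet 24 ≡ 24 (mod 30), not 28.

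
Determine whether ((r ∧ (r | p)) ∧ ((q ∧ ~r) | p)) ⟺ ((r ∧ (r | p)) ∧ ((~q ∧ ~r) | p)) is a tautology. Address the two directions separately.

Equivalent; both directions hold.

(→) Assume the antecedent. If r is true, the antecedent forces (r = T, q = F, p = T) or (r = T, q = T, p = T), and the consequent holds there. If r is false, the antecedent cannot hold. Either way the consequent holds.

(←) Assume the antecedent. If r is true, the antecedent forces (r = T, q = F, p = T) or (r = T, q = T, p = T), and (r ∧ (r | p)) ∧ ((q ∧ ~r) | p) holds there. If r is false, the antecedent cannot hold. Either way (r ∧ (r | p)) ∧ ((q ∧ ~r) | p) holds.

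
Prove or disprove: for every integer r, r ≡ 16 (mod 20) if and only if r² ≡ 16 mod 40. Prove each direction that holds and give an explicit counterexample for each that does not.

(⇒) holds; (⇐) fails.

(←) This fails: take r = 4. Then 4² = 16 ≡ 16 (mod 40), yet 4 ≡ 4 (mod 20), not 16.

(→) Suppose r ≡ 16 (mod 20). Working modulo 40, r ∈ {16, 36}; for each such r, r² ≡ 16 (mod 40).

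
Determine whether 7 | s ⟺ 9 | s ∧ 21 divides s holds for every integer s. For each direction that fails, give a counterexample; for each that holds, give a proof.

(⇒) fails; (⇐) holds.

(⟹) This fails: take s = 7. Certainly 7 ∣ 7, but 9 ∤ 7.

(⟸) Suppose 9 ∣ s and 21 ∣ s. Any common multiple of 9 and 21 is a multiple of their lcm; here lcm(9, 21) = 9·21/gcd(9, 21) = 189/3 = 63, so 63 ∣ s. Since 7 ∣ 63, it follows that 7 ∣ s.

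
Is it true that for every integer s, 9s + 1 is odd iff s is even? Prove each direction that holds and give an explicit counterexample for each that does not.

(⟹) Suppose 9s + 1 is odd. Since 9 is odd, 9s and s have the same parity, so 9s + 1 ≡ s + 1 (mod 2). As 1 is odd, 9s + 1 is odd exactly when s is even. Thus s is even.

(⟸) Conversely, suppose s is even; write s = 2j. Then 9s + 1 = 9·(2j) + 1 = 2·9j + 1, which is odd.

Equivalent; both directions hold.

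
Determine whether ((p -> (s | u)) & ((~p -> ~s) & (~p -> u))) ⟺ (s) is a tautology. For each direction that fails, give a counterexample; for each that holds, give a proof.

(⟹) This fails. Under p = F, u = T, s = F, the left side is true but the right side is false.

(⟸) This fails. Under p = F, u = F, s = T, the left side is false but the right side is true.

Both directions fail.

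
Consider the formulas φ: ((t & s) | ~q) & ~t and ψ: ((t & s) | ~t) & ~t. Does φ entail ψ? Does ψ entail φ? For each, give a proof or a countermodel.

Only the forward implication holds.

Forward direction. Assume the antecedent. If s is true, the antecedent forces (s = T, q = F, t = F), and ((t & s) | ~t) & ~t holds there. If s is false, the antecedent forces (s = F, q = F, t = F), and ((t & s) | ~t) & ~t holds there. Either way ((t & s) | ~t) & ~t holds.

Converse. This fails. Under s = F, q = T, t = F, the left side is false but the right side is true.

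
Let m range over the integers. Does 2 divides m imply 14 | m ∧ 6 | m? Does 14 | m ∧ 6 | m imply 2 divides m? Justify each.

Converse. Suppose 14 ∣ m and 6 ∣ m. Any common multiple of 14 and 6 is a multiple of their lcm; here lcm(14, 6) = 14·6/gcd(14, 6) = 84/2 = 42, so 42 ∣ m. Since 2 ∣ 42, it follows that 2 ∣ m.

Forward direction. This fails: take m = 2. Certainly 2 ∣ 2, but 14 ∤ 2.

Only the reverse direction holds.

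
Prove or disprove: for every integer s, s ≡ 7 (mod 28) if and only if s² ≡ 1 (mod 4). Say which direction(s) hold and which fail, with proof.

(⟹) Suppose s ≡ 7 (mod 28). Then s² ≡ 7² = 49 (mod 28), and since 4 ∣ 28, also s² ≡ 1 (mod 4).

(⟸) This fails: take s = 1. Then 1² = 1 ≡ 1 (mod 4), yet 1 ≡ 1 (mod 28), not 7.

(⇒) holds; (⇐) fails.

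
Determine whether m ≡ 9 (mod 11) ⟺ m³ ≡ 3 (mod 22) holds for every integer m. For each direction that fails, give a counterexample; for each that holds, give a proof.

(→) This fails: take m = 20. Then 20 ≡ 9 (mod 11), but 20³ = 8000 ≡ 14 (mod 22), not 3.

(←) Conversely, the residues r modulo 22 with r³ ≡ 3 (mod 22) are exactly {9}, and each is ≡ 9 (mod 11).

Not equivalent: only (⇐) holds.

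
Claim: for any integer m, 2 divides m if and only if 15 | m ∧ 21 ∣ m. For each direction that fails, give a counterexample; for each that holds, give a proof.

Neither implication holds.

[⇒] This fails: take m = 2. Certainly 2 ∣ 2, but 15 ∤ 2.

[⇐] This fails: take m = 105. Both 15 ∣ 105 and 21 ∣ 105, yet 105 is not a multiple of 2 (since 105 = 52·2 + 1), so 2 ∤ 105.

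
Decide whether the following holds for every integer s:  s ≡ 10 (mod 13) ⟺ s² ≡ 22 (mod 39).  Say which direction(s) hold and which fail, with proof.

(⇒) fails and (⇐) fails.

(⟹) This fails: take s = 36. Then 36 ≡ 10 (mod 13), but 36² = 1296 ≡ 9 (mod 39), not 22.

(⟸) This fails: take s = 16. Then 16² = 256 ≡ 22 (mod 39), yet 16 ≡ 3 (mod 13), not 10.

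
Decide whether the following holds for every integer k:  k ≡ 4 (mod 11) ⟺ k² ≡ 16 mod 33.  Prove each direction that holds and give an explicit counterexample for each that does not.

Neither direction holds.

(⟹) This fails: take k = 15. Then 15 ≡ 4 (mod 11), but 15² = 225 ≡ 27 (mod 33), not 16.

(⟸) This fails: take k = 7. Then 7² = 49 ≡ 16 (mod 33), yet 7 ≡ 7 (mod 11), not 4.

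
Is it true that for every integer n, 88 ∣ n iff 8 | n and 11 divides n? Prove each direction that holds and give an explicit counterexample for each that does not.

[⇒] If 88 ∣ n, write n = 88q. Since 88 = 11·8, n = 8·(11q), so 8 ∣ n; and since 88 = 8·11, n = 11·(8q), so 11 ∣ n.

[⇐] Suppose 8 ∣ n and 11 ∣ n. Any common multiple of 8 and 11 is a multiple of their lcm; here gcd(8, 11) = 1, so lcm(8, 11) = 8·11 = 88, so 88 ∣ n.

Both directions hold; the statement is true.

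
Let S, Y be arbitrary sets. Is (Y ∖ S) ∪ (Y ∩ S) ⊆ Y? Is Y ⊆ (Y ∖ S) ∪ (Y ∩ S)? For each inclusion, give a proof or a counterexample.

(⊆) Let x ∈ (Y ∖ S) ∪ (Y ∩ S). Then either x ∈ Y and x ∉ S; or x ∈ S ∩ Y. In each case x ∈ Y, so (Y ∖ S) ∪ (Y ∩ S) ⊆ Y.

(⊇) Let x ∈ Y. Then either x ∈ Y and x ∉ S; or x ∈ S ∩ Y. In each case x ∈ (Y ∖ S) ∪ (Y ∩ S), so Y ⊆ (Y ∖ S) ∪ (Y ∩ S).

Both inclusions hold; the sets are equal.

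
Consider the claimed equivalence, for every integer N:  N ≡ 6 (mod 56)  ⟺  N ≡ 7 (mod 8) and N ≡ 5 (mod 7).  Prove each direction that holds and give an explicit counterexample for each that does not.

Forward direction. This fails: N = 6 gives 6 ≡ 6 (mod 56) but 6 ≡ 6 (mod 8), so the conjunction on the right does not hold.

Converse. This fails: N = 47 satisfies both congruences on the right (47 ≡ 7 mod 8 and 47 ≡ 5 mod 7) yet 47 ≡ 47 (mod 56), not 6.

Neither implication holds.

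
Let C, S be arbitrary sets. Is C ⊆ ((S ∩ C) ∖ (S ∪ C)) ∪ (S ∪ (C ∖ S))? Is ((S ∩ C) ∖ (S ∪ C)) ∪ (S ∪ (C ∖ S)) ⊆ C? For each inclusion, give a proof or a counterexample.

(⊆) Let x ∈ C. Then either x ∈ C and x ∉ S; or x ∈ C ∩ S. In each case x ∈ ((S ∩ C) ∖ (S ∪ C)) ∪ (S ∪ (C ∖ S)), so C ⊆ ((S ∩ C) ∖ (S ∪ C)) ∪ (S ∪ (C ∖ S)).

(⊇) This inclusion fails. Take C = ∅, S = {1}; then 1 ∈ ((S ∩ C) ∖ (S ∪ C)) ∪ (S ∪ (C ∖ S)) but 1 ∉ C.

Only the forward inclusion holds.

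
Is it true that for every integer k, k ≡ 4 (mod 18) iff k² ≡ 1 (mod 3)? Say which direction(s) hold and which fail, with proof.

[⇐] This fails: take k = 1. Then 1² = 1 ≡ 1 (mod 3), yet 1 ≡ 1 (mod 18), not 4.

[⇒] Suppose k ≡ 4 (mod 18). Then k² ≡ 4² = 16 (mod 18), and since 3 ∣ 18, also k² ≡ 1 (mod 3).

The forward direction holds; the converse fails.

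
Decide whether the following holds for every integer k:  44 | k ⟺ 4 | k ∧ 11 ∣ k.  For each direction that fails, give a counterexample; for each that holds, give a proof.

Both implications hold.

Forward direction. If 44 ∣ k, write k = 44q. Since 44 = 11·4, k = 4·(11q), so 4 ∣ k; and since 44 = 4·11, k = 11·(4q), so 11 ∣ k.

Converse. Suppose 4 ∣ k and 11 ∣ k. Any common multiple of 4 and 11 is a multiple of their lcm; here gcd(4, 11) = 1, so lcm(4, 11) = 4·11 = 44, so 44 ∣ k.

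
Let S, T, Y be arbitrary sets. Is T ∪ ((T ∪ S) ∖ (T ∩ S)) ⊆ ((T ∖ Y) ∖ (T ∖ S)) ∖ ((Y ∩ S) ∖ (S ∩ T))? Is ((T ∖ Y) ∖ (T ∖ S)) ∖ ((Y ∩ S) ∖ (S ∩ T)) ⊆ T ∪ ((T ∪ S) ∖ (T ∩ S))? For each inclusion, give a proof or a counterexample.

The sets are not equal: only the reverse inclusion holds.

Forward inclusion. This inclusion fails. Take S = {1}, T = ∅, Y = ∅; then 1 ∈ T ∪ ((T ∪ S) ∖ (T ∩ S)) but 1 ∉ ((T ∖ Y) ∖ (T ∖ S)) ∖ ((Y ∩ S) ∖ (S ∩ T)).

Reverse inclusion. Let x ∈ ((T ∖ Y) ∖ (T ∖ S)) ∖ ((Y ∩ S) ∖ (S ∩ T)). Then x ∈ S ∩ T and x ∉ Y, from which x ∈ T ∪ ((T ∪ S) ∖ (T ∩ S)).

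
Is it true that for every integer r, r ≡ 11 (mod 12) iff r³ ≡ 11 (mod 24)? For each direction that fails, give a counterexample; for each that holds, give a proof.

(⇒) fails; (⇐) holds.

(→) This fails: take r = 23. Then 23 ≡ 11 (mod 12), but 23³ = 12167 ≡ 23 (mod 24), not 11.

(←) Conversely, the residues r modulo 24 with r³ ≡ 11 (mod 24) are exactly {11}, and each is ≡ 11 (mod 12).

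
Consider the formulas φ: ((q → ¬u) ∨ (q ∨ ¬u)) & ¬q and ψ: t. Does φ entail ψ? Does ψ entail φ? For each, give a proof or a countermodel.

Both directions fail.

[⇒] This fails. Under q = F, t = F, u = F, the left side is true but the right side is false.

[⇐] This fails. Under q = T, t = T, u = F, the left side is false but the right side is true.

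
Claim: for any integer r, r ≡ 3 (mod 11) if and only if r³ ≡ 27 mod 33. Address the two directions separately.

Only the converse holds.

(⟹) This fails: take r = 14. Then 14 ≡ 3 (mod 11), but 14³ = 2744 ≡ 5 (mod 33), not 27.

(⟸) Conversely, the residues r modulo 33 with r³ ≡ 27 (mod 33) are exactly {3}, and each is ≡ 3 (mod 11).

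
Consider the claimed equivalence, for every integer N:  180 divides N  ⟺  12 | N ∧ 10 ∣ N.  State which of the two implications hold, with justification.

(→) If 180 ∣ N, write N = 180q. Since 180 = 15·12, N = 12·(15q), so 12 ∣ N; and since 180 = 18·10, N = 10·(18q), so 10 ∣ N.

(←) This fails: take N = 60. Both 12 ∣ 60 and 10 ∣ 60, yet 60 is not a multiple of 180 (since 60 = 0·180 + 60), so 180 ∤ 60.

The forward direction holds; the converse fails.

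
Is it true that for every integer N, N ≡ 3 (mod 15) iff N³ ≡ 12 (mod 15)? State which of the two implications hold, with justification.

(⇒) Suppose N ≡ 3 (mod 15). Write N = 15j + 3. Then (15j + 3)³ = 3375j³ + 2025j² + 405j + 27 = 15(225j³ + 135j² + 27j + 1) + 12, so N³ ≡ 12 (mod 15).

(⇐) Conversely, suppose N³ ≡ 12 (mod 15). The only residue r in {0, …, 14} with r³ ≡ 12 (mod 15) is r = 3, so N ≡ 3 (mod 15).

The biconditional holds.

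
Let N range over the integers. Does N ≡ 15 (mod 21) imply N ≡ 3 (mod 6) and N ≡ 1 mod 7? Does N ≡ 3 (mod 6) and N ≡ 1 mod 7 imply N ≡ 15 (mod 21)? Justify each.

(←) If N ≡ 3 (mod 6) and N ≡ 1 (mod 7), then by the Chinese remainder theorem N ≡ 15 (mod 42). Since 15 ≡ 15 (mod 21) and 21 ∣ 42, we get N ≡ 15 (mod 21).

(→) This fails: N = 36 gives 36 ≡ 15 (mod 21) but 36 ≡ 0 (mod 6), so the conjunction on the right does not hold.

(⇒) fails; (⇐) holds.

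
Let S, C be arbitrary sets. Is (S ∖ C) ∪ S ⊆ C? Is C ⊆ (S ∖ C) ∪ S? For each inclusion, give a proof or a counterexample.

(⟹) This inclusion fails. Take S = {1}, C = ∅; then 1 ∈ (S ∖ C) ∪ S but 1 ∉ C.

(⟸) This inclusion fails. Take S = ∅, C = {1}; then 1 ∈ C but 1 ∉ (S ∖ C) ∪ S.

(⊆) fails and (⊇) fails.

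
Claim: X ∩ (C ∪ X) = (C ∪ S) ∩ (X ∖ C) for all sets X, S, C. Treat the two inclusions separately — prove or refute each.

Only the reverse inclusion holds.

(⟸) Let x ∈ (C ∪ S) ∩ (X ∖ C). Then x ∈ X ∩ S and x ∉ C, from which x ∈ X ∩ (C ∪ X).

(⟹) This inclusion fails. Take X = {1}, S = ∅, C = ∅; then 1 ∈ X ∩ (C ∪ X) but 1 ∉ (C ∪ S) ∩ (X ∖ C).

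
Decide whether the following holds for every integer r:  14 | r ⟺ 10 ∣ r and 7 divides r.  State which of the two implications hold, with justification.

Only the reverse direction holds.

Forward direction. This fails: take r = 14. Certainly 14 ∣ 14, but 10 ∤ 14.

Converse. Suppose 10 ∣ r and 7 ∣ r. Any common multiple of 10 and 7 is a multiple of their lcm; here gcd(10, 7) = 1, so lcm(10, 7) = 10·7 = 70, so 70 ∣ r. Since 14 ∣ 70, it follows that 14 ∣ r.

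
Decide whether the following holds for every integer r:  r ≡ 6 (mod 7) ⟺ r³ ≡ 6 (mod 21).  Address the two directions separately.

Neither direction holds.

(→) This fails: take r = 13. Then 13 ≡ 6 (mod 7), but 13³ = 2197 ≡ 13 (mod 21), not 6.

(←) This fails: take r = 3. Then 3³ = 27 ≡ 6 (mod 21), yet 3 ≡ 3 (mod 7), not 6.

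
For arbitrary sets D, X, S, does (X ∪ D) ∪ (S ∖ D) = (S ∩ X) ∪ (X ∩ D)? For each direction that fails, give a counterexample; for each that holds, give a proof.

Only the reverse inclusion holds.

(⊇) Let x ∈ (S ∩ X) ∪ (X ∩ D). Then either x ∈ D ∩ X and x ∉ S; or x ∈ X ∩ S and x ∉ D; or x ∈ D ∩ X ∩ S. In each case x ∈ (X ∪ D) ∪ (S ∖ D), so (S ∩ X) ∪ (X ∩ D) ⊆ (X ∪ D) ∪ (S ∖ D).

(⊆) This inclusion fails. Take D = {1}, X = ∅, S = ∅; then 1 ∈ (X ∪ D) ∪ (S ∖ D) but 1 ∉ (S ∩ X) ∪ (X ∩ D).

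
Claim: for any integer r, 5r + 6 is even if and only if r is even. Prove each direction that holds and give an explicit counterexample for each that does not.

Both directions hold.

Forward direction. Suppose 5r + 6 is even. Since 5 is odd, 5r and r have the same parity, so 5r + 6 ≡ r + 6 (mod 2). As 6 is even, 5r + 6 is even exactly when r is even. Thus r is even.

Converse. Suppose r is even; write r = 2j. Then 5r + 6 = 5·(2j) + 6 = 2·5j + 6, which is even.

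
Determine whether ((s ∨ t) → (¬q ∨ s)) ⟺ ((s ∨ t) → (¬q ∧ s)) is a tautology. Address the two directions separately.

(⇒) fails; (⇐) holds.

(⇒) This fails. Under q = F, t = T, s = F, the left side is true but the right side is false.

(⇐) Assume the antecedent. If q is true, the antecedent forces (q = T, t = F, s = F), and (s ∨ t) → (¬q ∨ s) holds there. If q is false, (s ∨ t) → (¬q ∨ s) reduces to true regardless of the other variables. Either way (s ∨ t) → (¬q ∨ s) holds.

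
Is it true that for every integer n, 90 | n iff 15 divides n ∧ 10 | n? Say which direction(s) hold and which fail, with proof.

Only the forward direction holds.

(⇐) This fails: take n = 30. Both 15 ∣ 30 and 10 ∣ 30, yet 30 is not a multiple of 90 (since 30 = 0·90 + 30), so 90 ∤ 30.

(⇒) If 90 ∣ n, write n = 90q. Since 90 = 6·15, n = 15·(6q), so 15 ∣ n; and since 90 = 9·10, n = 10·(9q), so 10 ∣ n.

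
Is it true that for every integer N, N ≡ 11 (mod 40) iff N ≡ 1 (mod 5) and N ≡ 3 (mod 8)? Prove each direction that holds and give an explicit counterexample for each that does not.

(⇐) If N ≡ 1 (mod 5) and N ≡ 3 (mod 8), then by the Chinese remainder theorem N ≡ 11 (mod 40). This is exactly N ≡ 11 (mod 40).

(⇒) Suppose N ≡ 11 (mod 40); write N = 40j + 11. Since 5 ∣ 40, reducing mod 5 gives N ≡ 11 ≡ 1 (mod 5); since 8 ∣ 40, reducing mod 8 gives N ≡ 11 ≡ 3 (mod 8).

Both implications hold.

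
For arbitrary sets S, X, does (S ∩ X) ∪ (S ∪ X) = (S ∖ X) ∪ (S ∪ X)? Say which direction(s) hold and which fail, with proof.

(⟹) Let x ∈ (S ∩ X) ∪ (S ∪ X). Then either x ∈ S and x ∉ X; or x ∈ X and x ∉ S; or x ∈ S ∩ X. In each case x ∈ (S ∖ X) ∪ (S ∪ X), so (S ∩ X) ∪ (S ∪ X) ⊆ (S ∖ X) ∪ (S ∪ X).

(⟸) Let x ∈ (S ∖ X) ∪ (S ∪ X). Then either x ∈ S and x ∉ X; or x ∈ X and x ∉ S; or x ∈ S ∩ X. In each case x ∈ (S ∩ X) ∪ (S ∪ X), so (S ∖ X) ∪ (S ∪ X) ⊆ (S ∩ X) ∪ (S ∪ X).

Both inclusions hold; the sets are equal.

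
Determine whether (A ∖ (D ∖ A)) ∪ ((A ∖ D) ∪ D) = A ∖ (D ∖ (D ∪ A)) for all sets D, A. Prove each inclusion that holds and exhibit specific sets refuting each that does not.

(⊇) Let x ∈ A ∖ (D ∖ (D ∪ A)). Then either x ∈ A and x ∉ D; or x ∈ D ∩ A. In each case x ∈ (A ∖ (D ∖ A)) ∪ ((A ∖ D) ∪ D), so A ∖ (D ∖ (D ∪ A)) ⊆ (A ∖ (D ∖ A)) ∪ ((A ∖ D) ∪ D).

(⊆) This inclusion fails. Take D = {1}, A = ∅; then 1 ∈ (A ∖ (D ∖ A)) ∪ ((A ∖ D) ∪ D) but 1 ∉ A ∖ (D ∖ (D ∪ A)).

The sets are not equal: only the reverse inclusion holds.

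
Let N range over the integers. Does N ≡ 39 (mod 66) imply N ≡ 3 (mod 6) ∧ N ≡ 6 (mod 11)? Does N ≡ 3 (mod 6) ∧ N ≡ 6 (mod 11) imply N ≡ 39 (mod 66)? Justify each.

The biconditional holds.

[⇒] Suppose N ≡ 39 (mod 66); write N = 66j + 39. Since 6 ∣ 66, reducing mod 6 gives N ≡ 39 ≡ 3 (mod 6); since 11 ∣ 66, reducing mod 11 gives N ≡ 39 ≡ 6 (mod 11).

[⇐] Conversely, if N ≡ 3 (mod 6) and N ≡ 6 (mod 11), then by the Chinese remainder theorem N ≡ 39 (mod 66). This is exactly N ≡ 39 (mod 66).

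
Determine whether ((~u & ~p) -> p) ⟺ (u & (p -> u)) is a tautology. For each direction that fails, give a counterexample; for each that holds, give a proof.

(→) This fails. Under u = F, p = T, the left side is true but the right side is false.

(←) Assume the antecedent. If u is true, (~u & ~p) -> p reduces to true regardless of the other variables. If u is false, the antecedent cannot hold. Either way (~u & ~p) -> p holds.

(⇒) fails; (⇐) holds.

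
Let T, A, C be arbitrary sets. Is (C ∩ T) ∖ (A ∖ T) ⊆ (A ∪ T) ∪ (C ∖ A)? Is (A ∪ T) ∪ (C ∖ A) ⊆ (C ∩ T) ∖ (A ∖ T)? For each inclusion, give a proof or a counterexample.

(⟹) Let x ∈ (C ∩ T) ∖ (A ∖ T). Then either x ∈ T ∩ C and x ∉ A; or x ∈ T ∩ A ∩ C. In each case x ∈ (A ∪ T) ∪ (C ∖ A), so (C ∩ T) ∖ (A ∖ T) ⊆ (A ∪ T) ∪ (C ∖ A).

(⟸) This inclusion fails. Take T = {1}, A = ∅, C = ∅; then 1 ∈ (A ∪ T) ∪ (C ∖ A) but 1 ∉ (C ∩ T) ∖ (A ∖ T).

Only the forward inclusion holds.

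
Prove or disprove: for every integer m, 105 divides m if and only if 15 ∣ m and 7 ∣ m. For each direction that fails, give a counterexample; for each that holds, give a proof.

Both directions hold; the statement is true.

(⟹) If 105 ∣ m, write m = 105q. Since 105 = 7·15, m = 15·(7q), so 15 ∣ m; and since 105 = 15·7, m = 7·(15q), so 7 ∣ m.

(⟸) Suppose 15 ∣ m and 7 ∣ m. Any common multiple of 15 and 7 is a multiple of their lcm; here gcd(15, 7) = 1, so lcm(15, 7) = 15·7 = 105, so 105 ∣ m.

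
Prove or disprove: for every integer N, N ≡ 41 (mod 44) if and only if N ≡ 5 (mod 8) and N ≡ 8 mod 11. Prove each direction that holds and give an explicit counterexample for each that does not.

(⟹) This fails: N = 41 gives 41 ≡ 41 (mod 44) but 41 ≡ 1 (mod 8), so the conjunction on the right does not hold.

(⟸) Conversely, if N ≡ 5 (mod 8) and N ≡ 8 (mod 11), then by the Chinese remainder theorem N ≡ 85 (mod 88). Since 85 ≡ 41 (mod 44) and 44 ∣ 88, we get N ≡ 41 (mod 44).

Not equivalent: only (⇐) holds.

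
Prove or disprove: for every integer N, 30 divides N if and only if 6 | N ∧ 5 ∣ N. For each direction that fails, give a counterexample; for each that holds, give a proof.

Both directions hold.

(⇒) If 30 ∣ N, write N = 30q. Since 30 = 5·6, N = 6·(5q), so 6 ∣ N; and since 30 = 6·5, N = 5·(6q), so 5 ∣ N.

(⇐) Suppose 6 ∣ N and 5 ∣ N. Any common multiple of 6 and 5 is a multiple of their lcm; here gcd(6, 5) = 1, so lcm(6, 5) = 6·5 = 30, so 30 ∣ N.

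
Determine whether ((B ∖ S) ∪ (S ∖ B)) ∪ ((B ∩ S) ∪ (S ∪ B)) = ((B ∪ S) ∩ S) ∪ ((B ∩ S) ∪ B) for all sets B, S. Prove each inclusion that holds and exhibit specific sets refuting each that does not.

(⊆) Let x ∈ ((B ∖ S) ∪ (S ∖ B)) ∪ ((B ∩ S) ∪ (S ∪ B)). Then either x ∈ B and x ∉ S; or x ∈ S and x ∉ B; or x ∈ B ∩ S. In each case x ∈ ((B ∪ S) ∩ S) ∪ ((B ∩ S) ∪ B), so ((B ∖ S) ∪ (S ∖ B)) ∪ ((B ∩ S) ∪ (S ∪ B)) ⊆ ((B ∪ S) ∩ S) ∪ ((B ∩ S) ∪ B).

(⊇) Let x ∈ ((B ∪ S) ∩ S) ∪ ((B ∩ S) ∪ B). Then either x ∈ B and x ∉ S; or x ∈ S and x ∉ B; or x ∈ B ∩ S. In each case x ∈ ((B ∖ S) ∪ (S ∖ B)) ∪ ((B ∩ S) ∪ (S ∪ B)), so ((B ∪ S) ∩ S) ∪ ((B ∩ S) ∪ B) ⊆ ((B ∖ S) ∪ (S ∖ B)) ∪ ((B ∩ S) ∪ (S ∪ B)).

Both inclusions hold.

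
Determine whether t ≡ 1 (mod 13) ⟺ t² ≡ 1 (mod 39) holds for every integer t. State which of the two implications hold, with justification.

(⇒) fails and (⇐) fails.

Forward direction. This fails: take t = 27. Then 27 ≡ 1 (mod 13), but 27² = 729 ≡ 27 (mod 39), not 1.

Converse. This fails: take t = 25. Then 25² = 625 ≡ 1 (mod 39), yet 25 ≡ 12 (mod 13), not 1.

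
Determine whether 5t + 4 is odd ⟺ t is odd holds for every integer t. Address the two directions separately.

Both directions hold; the statement is true.

Forward direction. Suppose 5t + 4 is odd. Since 5 is odd, 5t and t have the same parity, so 5t + 4 ≡ t + 4 (mod 2). As 4 is even, 5t + 4 is odd exactly when t is odd. Thus t is odd.

Converse. Suppose t is odd; write t = 2j + 1. Then 5t + 4 = 5·(2j + 1) + 4 = 2·5j + 9, which is odd.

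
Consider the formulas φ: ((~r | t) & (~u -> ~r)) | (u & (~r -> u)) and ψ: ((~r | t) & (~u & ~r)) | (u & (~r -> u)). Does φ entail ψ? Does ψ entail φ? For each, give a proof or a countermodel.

(→) Assume the antecedent. If r is true, the antecedent forces (r = T, u = T, t = F) or (r = T, u = T, t = T), and the consequent holds there. If r is false, the consequent reduces to true regardless of the other variables. Either way the consequent holds.

(←) Assume the antecedent. If r is true, the antecedent forces (r = T, u = T, t = F) or (r = T, u = T, t = T), and the consequent holds there. If r is false, the consequent reduces to true regardless of the other variables. Either way the consequent holds.

Both directions hold; the statement is true.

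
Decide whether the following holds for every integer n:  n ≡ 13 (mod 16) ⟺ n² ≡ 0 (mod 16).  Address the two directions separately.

Neither direction holds.

(→) This fails: take n = 13. Then 13 ≡ 13 (mod 16), but 13² = 169 ≡ 9 (mod 16), not 0.

(←) This fails: take n = 0. Then 0² = 0 ≡ 0 (mod 16), yet 0 ≡ 0 (mod 16), not 13.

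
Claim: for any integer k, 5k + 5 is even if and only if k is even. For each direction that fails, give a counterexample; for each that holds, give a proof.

Neither implication holds.

(→) This fails: k = 1 gives 5k + 5 = 10, which is even, but 1 is odd, not even.

(←) This also fails: k = 4 is even, but 5k + 5 = 25 is odd, not even.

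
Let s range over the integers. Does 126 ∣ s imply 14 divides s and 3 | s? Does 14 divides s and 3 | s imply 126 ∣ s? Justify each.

(⇒) If 126 ∣ s, write s = 126q. Since 126 = 9·14, s = 14·(9q), so 14 ∣ s; and since 126 = 42·3, s = 3·(42q), so 3 ∣ s.

(⇐) This fails: take s = 42. Both 14 ∣ 42 and 3 ∣ 42, yet 42 is not a multiple of 126 (since 42 = 0·126 + 42), so 126 ∤ 42.

Only the forward direction holds.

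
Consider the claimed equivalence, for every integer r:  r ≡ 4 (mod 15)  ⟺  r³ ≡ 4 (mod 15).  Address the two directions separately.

(⇒) Suppose r ≡ 4 (mod 15). Write r = 15j + 4. Then (15j + 4)³ = 3375j³ + 2700j² + 720j + 64 = 15(225j³ + 180j² + 48j + 4) + 4, so r³ ≡ 4 (mod 15).

(⇐) Conversely, suppose r³ ≡ 4 (mod 15). The only residue r in {0, …, 14} with r³ ≡ 4 (mod 15) is r = 4, so r ≡ 4 (mod 15).

The biconditional holds.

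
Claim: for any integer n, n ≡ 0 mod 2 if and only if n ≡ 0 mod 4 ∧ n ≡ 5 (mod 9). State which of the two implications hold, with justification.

(→) This fails: n = 0 gives 0 ≡ 0 (mod 2) but 0 ≡ 0 (mod 9), so the conjunction on the right does not hold.

(←) Conversely, if n ≡ 0 (mod 4) and n ≡ 5 (mod 9), then by the Chinese remainder theorem n ≡ 32 (mod 36). Since 32 ≡ 0 (mod 2) and 2 ∣ 36, we get n ≡ 0 (mod 2).

(⇒) fails; (⇐) holds.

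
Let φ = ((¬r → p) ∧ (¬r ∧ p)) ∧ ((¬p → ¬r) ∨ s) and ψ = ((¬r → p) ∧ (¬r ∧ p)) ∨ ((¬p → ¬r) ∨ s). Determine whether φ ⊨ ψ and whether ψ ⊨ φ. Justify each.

(→) Assume the antecedent. If r is true, the antecedent cannot hold. If r is false, the consequent reduces to true regardless of the other variables. Either way the consequent holds.

(←) This fails. Under r = F, s = F, p = F, the left side is false but the right side is true.

Only the forward direction holds.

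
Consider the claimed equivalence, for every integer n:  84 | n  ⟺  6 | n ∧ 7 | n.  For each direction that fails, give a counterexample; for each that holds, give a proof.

Only the forward implication holds.

[⇒] If 84 ∣ n, write n = 84q. Since 84 = 14·6, n = 6·(14q), so 6 ∣ n; and since 84 = 12·7, n = 7·(12q), so 7 ∣ n.

[⇐] This fails: take n = 42. Both 6 ∣ 42 and 7 ∣ 42, yet 42 is not a multiple of 84 (since 42 = 0·84 + 42), so 84 ∤ 42.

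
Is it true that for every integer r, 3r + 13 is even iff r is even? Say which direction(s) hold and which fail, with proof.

(⇒) This fails: r = 1 gives 3r + 13 = 16, which is even, but 1 is odd, not even.

(⇐) This also fails: r = 6 is even, but 3r + 13 = 31 is odd, not even.

Neither direction holds.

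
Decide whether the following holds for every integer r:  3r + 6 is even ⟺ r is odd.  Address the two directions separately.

(⟹) This fails: r = 4 gives 3r + 6 = 18, which is even, but 4 is even, not odd.

(⟸) This also fails: r = 3 is odd, but 3r + 6 = 15 is odd, not even.

Neither implication holds.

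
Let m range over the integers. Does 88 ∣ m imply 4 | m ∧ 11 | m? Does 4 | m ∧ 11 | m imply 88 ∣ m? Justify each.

(⇒) holds; (⇐) fails.

(⇐) This fails: take m = 44. Both 4 ∣ 44 and 11 ∣ 44, yet 44 is not a multiple of 88 (since 44 = 0·88 + 44), so 88 ∤ 44.

(⇒) If 88 ∣ m, write m = 88q. Since 88 = 22·4, m = 4·(22q), so 4 ∣ m; and since 88 = 8·11, m = 11·(8q), so 11 ∣ m.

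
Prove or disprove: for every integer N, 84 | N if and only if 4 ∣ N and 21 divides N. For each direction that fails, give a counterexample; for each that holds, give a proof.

Both implications hold.

(←) Suppose 4 ∣ N and 21 ∣ N. Any common multiple of 4 and 21 is a multiple of their lcm; here gcd(4, 21) = 1, so lcm(4, 21) = 4·21 = 84, so 84 ∣ N.

(→) If 84 ∣ N, write N = 84q. Since 84 = 21·4, N = 4·(21q), so 4 ∣ N; and since 84 = 4·21, N = 21·(4q), so 21 ∣ N.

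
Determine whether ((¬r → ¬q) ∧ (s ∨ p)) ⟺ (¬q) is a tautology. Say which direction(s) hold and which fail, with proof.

(⇒) fails and (⇐) fails.

(⇒) This fails. Under p = T, s = F, r = T, q = T, the left side is true but the right side is false.

(⇐) This fails. Under p = F, s = F, r = F, q = F, the left side is false but the right side is true.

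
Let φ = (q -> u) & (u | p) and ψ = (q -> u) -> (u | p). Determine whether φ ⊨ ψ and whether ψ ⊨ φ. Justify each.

Only the forward direction holds.

(⇐) This fails. Under p = F, u = F, q = T, the left side is false but the right side is true.

(⇒) Assume the antecedent. If p is true, (q -> u) -> (u | p) reduces to true regardless of the other variables. If p is false, the antecedent forces (p = F, u = T, q = F) or (p = F, u = T, q = T), and (q -> u) -> (u | p) holds there. Either way (q -> u) -> (u | p) holds.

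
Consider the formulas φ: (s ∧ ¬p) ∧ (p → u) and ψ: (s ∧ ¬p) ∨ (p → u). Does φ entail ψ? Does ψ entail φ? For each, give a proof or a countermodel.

(→) Assume the antecedent. If p is true, the antecedent cannot hold. If p is false, (s ∧ ¬p) ∨ (p → u) reduces to true regardless of the other variables. Either way (s ∧ ¬p) ∨ (p → u) holds.

(←) This fails. Under p = F, u = F, s = F, the left side is false but the right side is true.

Only the forward implication holds.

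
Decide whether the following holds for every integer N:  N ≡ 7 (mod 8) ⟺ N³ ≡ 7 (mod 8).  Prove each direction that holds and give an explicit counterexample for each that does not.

Both directions hold; the statement is true.

(⇐) Suppose N³ ≡ 7 (mod 8). The only residue r in {0, …, 7} with r³ ≡ 7 (mod 8) is r = 7, so N ≡ 7 (mod 8).

(⇒) Suppose N ≡ 7 (mod 8). Write N = 8j + 7. Then (8j + 7)³ = 512j³ + 1344j² + 1176j + 343 = 8(64j³ + 168j² + 147j + 42) + 7, so N³ ≡ 7 (mod 8).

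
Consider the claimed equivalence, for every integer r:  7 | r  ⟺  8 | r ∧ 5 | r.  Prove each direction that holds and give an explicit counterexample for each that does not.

[⇒] This fails: take r = 7. Certainly 7 ∣ 7, but 8 ∤ 7.

[⇐] This fails: take r = 40. Both 8 ∣ 40 and 5 ∣ 40, yet 40 is not a multiple of 7 (since 40 = 5·7 + 5), so 7 ∤ 40.

Neither implication holds.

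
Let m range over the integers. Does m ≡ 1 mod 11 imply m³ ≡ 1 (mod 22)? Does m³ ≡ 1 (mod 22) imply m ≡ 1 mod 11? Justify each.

(→) This fails: take m = 12. Then 12 ≡ 1 (mod 11), but 12³ = 1728 ≡ 12 (mod 22), not 1.

(←) Conversely, the residues r modulo 22 with r³ ≡ 1 (mod 22) are exactly {1}, and each is ≡ 1 (mod 11).

(⇒) fails; (⇐) holds.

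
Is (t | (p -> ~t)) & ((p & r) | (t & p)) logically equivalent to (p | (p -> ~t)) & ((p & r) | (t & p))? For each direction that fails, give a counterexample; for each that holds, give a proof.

Both implications hold.

(→) Assume the antecedent. If r is true, the antecedent forces (r = T, t = F, p = T) or (r = T, t = T, p = T), and the consequent holds there. If r is false, the antecedent forces (r = F, t = T, p = T), and the consequent holds there. Either way the consequent holds.

(←) Assume the antecedent. If r is true, the antecedent forces (r = T, t = F, p = T) or (r = T, t = T, p = T), and the consequent holds there. If r is false, the antecedent forces (r = F, t = T, p = T), and the consequent holds there. Either way the consequent holds.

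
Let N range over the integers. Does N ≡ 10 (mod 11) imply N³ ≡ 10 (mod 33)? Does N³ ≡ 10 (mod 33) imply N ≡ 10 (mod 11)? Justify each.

Only the reverse direction holds.

[⇒] This fails: take N = 21. Then 21 ≡ 10 (mod 11), but 21³ = 9261 ≡ 21 (mod 33), not 10.

[⇐] Conversely, the residues r modulo 33 with r³ ≡ 10 (mod 33) are exactly {10}, and each is ≡ 10 (mod 11).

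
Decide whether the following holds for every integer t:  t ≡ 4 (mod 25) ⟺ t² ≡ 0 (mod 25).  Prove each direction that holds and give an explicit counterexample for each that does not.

(⟹) This fails: take t = 4. Then 4 ≡ 4 (mod 25), but 4² = 16 ≡ 16 (mod 25), not 0.

(⟸) This fails: take t = 0. Then 0² = 0 ≡ 0 (mod 25), yet 0 ≡ 0 (mod 25), not 4.

Both directions fail.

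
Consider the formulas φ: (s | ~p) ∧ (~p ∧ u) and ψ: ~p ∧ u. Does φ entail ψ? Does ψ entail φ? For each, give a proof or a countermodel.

Forward direction. Assume the antecedent. If p is true, the antecedent cannot hold. If p is false, the antecedent forces (p = F, s = F, u = T) or (p = F, s = T, u = T), and ~p ∧ u holds there. Either way ~p ∧ u holds.

Converse. Assume the antecedent. If p is true, the antecedent cannot hold. If p is false, the antecedent forces (p = F, s = F, u = T) or (p = F, s = T, u = T), and (s | ~p) ∧ (~p ∧ u) holds there. Either way (s | ~p) ∧ (~p ∧ u) holds.

Both implications hold.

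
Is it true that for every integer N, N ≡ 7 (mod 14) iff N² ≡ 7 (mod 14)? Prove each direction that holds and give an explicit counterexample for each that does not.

Equivalent; both directions hold.

(⟸) Suppose N² ≡ 7 (mod 14). The only residue r in {0, …, 13} with r² ≡ 7 (mod 14) is r = 7, so N ≡ 7 (mod 14).

(⟹) Suppose N ≡ 7 (mod 14). Write N = 14j + 7. Then (14j + 7)² = 196j² + 196j + 49 = 14(14j² + 14j + 3) + 7, so N² ≡ 7 (mod 14).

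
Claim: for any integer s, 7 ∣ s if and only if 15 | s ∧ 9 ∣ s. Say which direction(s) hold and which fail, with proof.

Both directions fail.

(→) This fails: take s = 7. Certainly 7 ∣ 7, but 15 ∤ 7.

(←) This fails: take s = 45. Both 15 ∣ 45 and 9 ∣ 45, yet 45 is not a multiple of 7 (since 45 = 6·7 + 3), so 7 ∤ 45.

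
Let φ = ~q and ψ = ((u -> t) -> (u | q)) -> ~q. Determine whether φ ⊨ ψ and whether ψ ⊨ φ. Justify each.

[⇒] Assume the antecedent. If q is true, the antecedent cannot hold. If q is false, ((u -> t) -> (u | q)) -> ~q reduces to true regardless of the other variables. Either way ((u -> t) -> (u | q)) -> ~q holds.

[⇐] Assume the antecedent. If q is true, the antecedent cannot hold. If q is false, ~q reduces to true regardless of the other variables. Either way ~q holds.

Equivalent; both directions hold.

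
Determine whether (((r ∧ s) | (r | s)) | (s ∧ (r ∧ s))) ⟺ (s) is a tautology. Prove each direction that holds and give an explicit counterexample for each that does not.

Not equivalent: only (⇐) holds.

[⇒] This fails. Under r = T, s = F, the left side is true but the right side is false.

[⇐] Assume the antecedent. If r is true, the consequent reduces to true regardless of the other variables. If r is false, the antecedent forces (r = F, s = T), and the consequent holds there. Either way the consequent holds.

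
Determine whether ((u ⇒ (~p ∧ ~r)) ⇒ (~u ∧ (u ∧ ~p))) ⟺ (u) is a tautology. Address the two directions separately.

(⟹) Assume the antecedent. If u is true, u reduces to true regardless of the other variables. If u is false, the antecedent cannot hold. Either way u holds.

(⟸) This fails. Under u = T, p = F, r = F, the left side is false but the right side is true.

The forward direction holds; the converse fails.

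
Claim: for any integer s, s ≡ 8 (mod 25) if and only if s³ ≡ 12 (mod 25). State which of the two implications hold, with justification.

The biconditional holds.

Converse. Suppose s³ ≡ 12 (mod 25). The only residue r in {0, …, 24} with r³ ≡ 12 (mod 25) is r = 8, so s ≡ 8 (mod 25).

Forward direction. Suppose s ≡ 8 (mod 25). Write s = 25j + 8. Then (25j + 8)³ = 15625j³ + 15000j² + 4800j + 512 = 25(625j³ + 600j² + 192j + 20) + 12, so s³ ≡ 12 (mod 25).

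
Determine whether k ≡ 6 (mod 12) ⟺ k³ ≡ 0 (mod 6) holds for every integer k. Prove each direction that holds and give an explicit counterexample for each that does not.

Only the forward direction holds.

(⇒) Suppose k ≡ 6 (mod 12). Then k³ ≡ 6³ = 216 (mod 12), and since 6 ∣ 12, also k³ ≡ 0 (mod 6).

(⇐) This fails: take k = 0. Then 0³ = 0 ≡ 0 (mod 6), yet 0 ≡ 0 (mod 12), not 6.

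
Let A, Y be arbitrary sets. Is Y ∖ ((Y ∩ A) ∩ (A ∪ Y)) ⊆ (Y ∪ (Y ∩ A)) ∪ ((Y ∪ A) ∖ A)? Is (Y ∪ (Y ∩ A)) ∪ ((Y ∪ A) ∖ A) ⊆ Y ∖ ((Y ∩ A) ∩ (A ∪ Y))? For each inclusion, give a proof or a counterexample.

Reverse inclusion. This inclusion fails. Take A = {1}, Y = {1}; then 1 ∈ (Y ∪ (Y ∩ A)) ∪ ((Y ∪ A) ∖ A) but 1 ∉ Y ∖ ((Y ∩ A) ∩ (A ∪ Y)).

Forward inclusion. Let x ∈ Y ∖ ((Y ∩ A) ∩ (A ∪ Y)). Then x ∈ Y and x ∉ A, from which x ∈ (Y ∪ (Y ∩ A)) ∪ ((Y ∪ A) ∖ A).

Only the forward inclusion holds.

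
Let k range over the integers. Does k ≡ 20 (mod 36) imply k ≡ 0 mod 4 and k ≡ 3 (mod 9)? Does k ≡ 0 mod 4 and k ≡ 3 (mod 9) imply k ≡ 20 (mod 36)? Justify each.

Neither direction holds.

(⇒) This fails: k = 20 gives 20 ≡ 20 (mod 36) but 20 ≡ 2 (mod 9), so the conjunction on the right does not hold.

(⇐) This fails: k = 12 satisfies both congruences on the right (12 ≡ 0 mod 4 and 12 ≡ 3 mod 9) yet 12 ≡ 12 (mod 36), not 20.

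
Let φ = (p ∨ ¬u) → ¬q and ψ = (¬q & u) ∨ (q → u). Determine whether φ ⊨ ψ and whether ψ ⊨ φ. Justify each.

Only the forward implication holds.

(→) Assume the antecedent. If q is true, the antecedent forces (q = T, p = F, u = T), and (¬q & u) ∨ (q → u) holds there. If q is false, (¬q & u) ∨ (q → u) reduces to true regardless of the other variables. Either way (¬q & u) ∨ (q → u) holds.

(←) This fails. Under q = T, p = T, u = T, the left side is false but the right side is true.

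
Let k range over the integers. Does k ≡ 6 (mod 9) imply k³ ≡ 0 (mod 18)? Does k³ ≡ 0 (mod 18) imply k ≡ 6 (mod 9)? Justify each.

(⇒) This fails: take k = 15. Then 15 ≡ 6 (mod 9), but 15³ = 3375 ≡ 9 (mod 18), not 0.

(⇐) This fails: take k = 0. Then 0³ = 0 ≡ 0 (mod 18), yet 0 ≡ 0 (mod 9), not 6.

(⇒) fails and (⇐) fails.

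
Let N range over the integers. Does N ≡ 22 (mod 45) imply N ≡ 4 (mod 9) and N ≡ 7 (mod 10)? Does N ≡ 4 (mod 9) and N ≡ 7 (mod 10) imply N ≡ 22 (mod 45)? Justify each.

(⇒) This fails: N = 22 gives 22 ≡ 22 (mod 45) but 22 ≡ 2 (mod 10), so the conjunction on the right does not hold.

(⇐) Conversely, if N ≡ 4 (mod 9) and N ≡ 7 (mod 10), then by the Chinese remainder theorem N ≡ 67 (mod 90). Since 67 ≡ 22 (mod 45) and 45 ∣ 90, we get N ≡ 22 (mod 45).

The forward direction fails; the converse holds.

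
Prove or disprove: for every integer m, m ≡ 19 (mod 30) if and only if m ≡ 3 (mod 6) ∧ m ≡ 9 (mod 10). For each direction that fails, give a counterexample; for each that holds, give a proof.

[⇒] This fails: m = 19 gives 19 ≡ 19 (mod 30) but 19 ≡ 1 (mod 6), so the conjunction on the right does not hold.

[⇐] This fails: m = 9 satisfies both congruences on the right (9 ≡ 3 mod 6 and 9 ≡ 9 mod 10) yet 9 ≡ 9 (mod 30), not 19.

(⇒) fails and (⇐) fails.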